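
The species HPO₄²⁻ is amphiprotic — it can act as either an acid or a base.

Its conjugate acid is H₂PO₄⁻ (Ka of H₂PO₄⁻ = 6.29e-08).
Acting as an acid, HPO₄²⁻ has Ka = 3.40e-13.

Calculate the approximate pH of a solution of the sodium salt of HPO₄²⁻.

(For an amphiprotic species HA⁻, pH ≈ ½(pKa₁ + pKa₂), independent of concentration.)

pKa₁ = -log(6.29e-08) = 7.20; pKa₂ = -log(3.40e-13) = 12.47. For an amphiprotic species, pH ≈ ½(pKa₁ + pKa₂) = ½(7.20 + 12.47) = 9.83.

pH = 9.83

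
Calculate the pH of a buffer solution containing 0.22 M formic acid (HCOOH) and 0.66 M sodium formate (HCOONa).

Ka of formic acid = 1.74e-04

pKa = -log(1.74e-04) = 3.76. pH = pKa + log([A⁻]/[HA]) = 3.76 + log(0.66/0.22)

pH = 4.24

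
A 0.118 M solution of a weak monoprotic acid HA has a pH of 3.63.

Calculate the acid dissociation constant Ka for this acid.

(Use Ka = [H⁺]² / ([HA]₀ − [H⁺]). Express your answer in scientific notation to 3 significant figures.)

[H⁺] = 10^(−pH) = 10^(−3.63) = 2.344e-04 M. For HA ⇌ H⁺ + A⁻, Ka = [H⁺][A⁻]/[HA] = [H⁺]² / ([HA]₀ − [H⁺]) = (2.344e-04)² / (0.118 − 2.344e-04) = 4.67e-07.

K_a = 4.67e-07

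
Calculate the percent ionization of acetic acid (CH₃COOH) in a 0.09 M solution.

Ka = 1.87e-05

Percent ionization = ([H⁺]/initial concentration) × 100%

Using Ka equilibrium: x² + Ka×x - Ka×C = 0. Solving: [H⁺] = 1.2880e-03. Percent = (1.2880e-03/0.09) × 100

Percent ionization = 1.43%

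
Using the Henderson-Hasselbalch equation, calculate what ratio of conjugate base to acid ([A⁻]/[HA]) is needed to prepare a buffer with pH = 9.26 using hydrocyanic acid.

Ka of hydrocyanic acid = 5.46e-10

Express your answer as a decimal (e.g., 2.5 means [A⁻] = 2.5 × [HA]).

pKa = -log(5.46e-10) = 9.2628. pH = pKa + log([A⁻]/[HA]), so log([A⁻]/[HA]) = pH − pKa = 9.26 − 9.2628 = -0.0028. [A⁻]/[HA] = 10^(-0.0028) = 0.994

[A⁻]/[HA] = 0.994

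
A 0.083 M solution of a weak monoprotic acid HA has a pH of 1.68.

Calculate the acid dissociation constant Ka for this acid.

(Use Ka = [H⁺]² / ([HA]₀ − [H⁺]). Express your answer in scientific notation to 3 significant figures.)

[H⁺] = 10^(−pH) = 10^(−1.68) = 2.089e-02 M. For HA ⇌ H⁺ + A⁻, Ka = [H⁺][A⁻]/[HA] = [H⁺]² / ([HA]₀ − [H⁺]) = (2.089e-02)² / (0.083 − 2.089e-02) = 7.03e-03.

K_a = 7.03e-03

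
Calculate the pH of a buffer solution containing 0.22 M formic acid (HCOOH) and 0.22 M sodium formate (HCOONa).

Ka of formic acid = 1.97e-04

pKa = -log(1.97e-04) = 3.71. pH = pKa + log([A⁻]/[HA]) = 3.71 + log(0.22/0.22)

pH = 3.71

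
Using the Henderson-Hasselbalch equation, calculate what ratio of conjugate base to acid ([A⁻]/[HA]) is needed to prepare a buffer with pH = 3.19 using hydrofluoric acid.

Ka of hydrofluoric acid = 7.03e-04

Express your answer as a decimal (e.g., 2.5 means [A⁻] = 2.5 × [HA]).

pKa = -log(7.03e-04) = 3.1530. pH = pKa + log([A⁻]/[HA]), so log([A⁻]/[HA]) = pH − pKa = 3.19 − 3.1530 = 0.0370. [A⁻]/[HA] = 10^(0.0370) = 1.09

[A⁻]/[HA] = 1.09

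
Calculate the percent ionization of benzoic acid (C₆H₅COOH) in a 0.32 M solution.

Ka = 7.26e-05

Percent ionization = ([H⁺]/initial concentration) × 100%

Using Ka equilibrium: x² + Ka×x - Ka×C = 0. Solving: [H⁺] = 4.7838e-03. Percent = (4.7838e-03/0.32) × 100

Percent ionization = 1.49%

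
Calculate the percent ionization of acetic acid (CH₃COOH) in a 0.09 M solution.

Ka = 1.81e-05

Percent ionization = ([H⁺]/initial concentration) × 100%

Using Ka equilibrium: x² + Ka×x - Ka×C = 0. Solving: [H⁺] = 1.2673e-03. Percent = (1.2673e-03/0.09) × 100

Percent ionization = 1.41%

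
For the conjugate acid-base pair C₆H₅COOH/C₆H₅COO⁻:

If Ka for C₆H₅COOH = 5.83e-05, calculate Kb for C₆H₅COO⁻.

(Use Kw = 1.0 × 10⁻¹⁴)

For a conjugate pair Ka × Kb = Kw, so Kb = Kw/Ka = 1.0 × 10⁻¹⁴ / 5.83e-05 = 1.72e-10.

K_b = 1.72e-10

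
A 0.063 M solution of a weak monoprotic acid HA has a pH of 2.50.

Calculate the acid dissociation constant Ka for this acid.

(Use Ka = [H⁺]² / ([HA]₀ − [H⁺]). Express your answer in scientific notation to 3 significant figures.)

[H⁺] = 10^(−pH) = 10^(−2.50) = 3.162e-03 M. For HA ⇌ H⁺ + A⁻, Ka = [H⁺][A⁻]/[HA] = [H⁺]² / ([HA]₀ − [H⁺]) = (3.162e-03)² / (0.063 − 3.162e-03) = 1.67e-04.

K_a = 1.67e-04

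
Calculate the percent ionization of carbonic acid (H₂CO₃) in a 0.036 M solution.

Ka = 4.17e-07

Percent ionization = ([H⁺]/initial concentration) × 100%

Using Ka equilibrium: x² + Ka×x - Ka×C = 0. Solving: [H⁺] = 1.2232e-04. Percent = (1.2232e-04/0.036) × 100

Percent ionization = 0.34%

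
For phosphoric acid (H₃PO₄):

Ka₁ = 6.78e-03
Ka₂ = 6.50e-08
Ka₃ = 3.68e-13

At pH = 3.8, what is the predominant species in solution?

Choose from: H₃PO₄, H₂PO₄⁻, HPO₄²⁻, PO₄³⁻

pKa₁ = 2.17, pKa₂ = 7.19, pKa₃ = 12.43. For a polyprotic acid the predominant species crosses at each pKa: below pKa_n the protonated form dominates, above it the deprotonated form does. At pH = 3.8, the predominant species is H₂PO₄⁻.

H₂PO₄⁻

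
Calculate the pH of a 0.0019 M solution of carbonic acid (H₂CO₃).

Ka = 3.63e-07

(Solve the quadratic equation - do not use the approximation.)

x² + Ka×x - Ka×C = 0. Using quadratic formula: [H⁺] = 2.6081e-05

pH = 4.58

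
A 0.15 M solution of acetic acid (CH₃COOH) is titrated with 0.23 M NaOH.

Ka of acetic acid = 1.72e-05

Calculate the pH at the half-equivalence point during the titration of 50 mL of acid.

At half-equivalence [HA] = [A⁻], so Henderson-Hasselbalch gives pH = pKa = -log(1.72e-05) = 4.76.

pH = pKa = 4.76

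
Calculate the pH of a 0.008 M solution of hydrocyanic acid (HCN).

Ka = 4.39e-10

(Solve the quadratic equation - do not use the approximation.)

x² + Ka×x - Ka×C = 0. Using quadratic formula: [H⁺] = 1.8738e-06

pH = 5.73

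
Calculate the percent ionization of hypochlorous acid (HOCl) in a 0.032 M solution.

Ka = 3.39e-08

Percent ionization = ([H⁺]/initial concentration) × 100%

Using Ka equilibrium: x² + Ka×x - Ka×C = 0. Solving: [H⁺] = 3.2919e-05. Percent = (3.2919e-05/0.032) × 100

Percent ionization = 0.103%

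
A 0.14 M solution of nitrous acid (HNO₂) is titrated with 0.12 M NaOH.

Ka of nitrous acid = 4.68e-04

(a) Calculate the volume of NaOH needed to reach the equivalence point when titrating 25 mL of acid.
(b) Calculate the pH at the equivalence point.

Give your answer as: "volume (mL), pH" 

moles acid = 0.14 × 25/1000 = 0.0035 mol; V_base = moles/0.12 × 1000 = 29.2 mL. At equivalence only the conjugate base is present: [A⁻] = 0.0035/0.054 = 6.4615e-02 M. Kb = Kw/Ka = 2.14e-11; [OH⁻] = √(Kb × [A⁻]) = 1.1750e-06; pOH = 5.93; pH = 14 - pOH = 8.07.

V = 29.2 mL, pH = 8.07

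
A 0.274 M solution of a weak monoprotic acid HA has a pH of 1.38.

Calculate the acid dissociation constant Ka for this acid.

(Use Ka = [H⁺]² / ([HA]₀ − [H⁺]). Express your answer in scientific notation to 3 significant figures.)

[H⁺] = 10^(−pH) = 10^(−1.38) = 4.169e-02 M. For HA ⇌ H⁺ + A⁻, Ka = [H⁺][A⁻]/[HA] = [H⁺]² / ([HA]₀ − [H⁺]) = (4.169e-02)² / (0.274 − 4.169e-02) = 7.48e-03.

K_a = 7.48e-03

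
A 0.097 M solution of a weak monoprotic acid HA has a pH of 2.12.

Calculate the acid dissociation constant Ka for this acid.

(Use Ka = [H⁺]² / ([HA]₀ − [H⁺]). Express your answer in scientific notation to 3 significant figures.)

[H⁺] = 10^(−pH) = 10^(−2.12) = 7.586e-03 M. For HA ⇌ H⁺ + A⁻, Ka = [H⁺][A⁻]/[HA] = [H⁺]² / ([HA]₀ − [H⁺]) = (7.586e-03)² / (0.097 − 7.586e-03) = 6.44e-04.

K_a = 6.44e-04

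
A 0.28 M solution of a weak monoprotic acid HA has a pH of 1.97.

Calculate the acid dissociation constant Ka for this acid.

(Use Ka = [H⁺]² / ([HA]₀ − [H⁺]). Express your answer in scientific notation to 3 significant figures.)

[H⁺] = 10^(−pH) = 10^(−1.97) = 1.072e-02 M. For HA ⇌ H⁺ + A⁻, Ka = [H⁺][A⁻]/[HA] = [H⁺]² / ([HA]₀ − [H⁺]) = (1.072e-02)² / (0.28 − 1.072e-02) = 4.26e-04.

K_a = 4.26e-04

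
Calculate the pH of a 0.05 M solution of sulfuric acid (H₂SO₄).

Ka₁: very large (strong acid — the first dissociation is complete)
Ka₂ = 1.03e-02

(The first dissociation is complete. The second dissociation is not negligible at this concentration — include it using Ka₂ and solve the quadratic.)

First dissociation is complete: [H⁺]₀ = [HSO₄⁻]₀ = C = 0.05 M. Second dissociation HSO₄⁻ ⇌ H⁺ + SO₄²⁻: let x = [SO₄²⁻]. Ka₂ = (C + x)·x / (C − x) = 1.03e-02 → x² + (C + Ka₂)·x − Ka₂·C = 0 → x² + 0.06030·x − 5.150e-04 = 0. x = (−0.06030 + √(0.06030² + 4 × 5.150e-04)) / 2 = 7.5862e-03 M. [H⁺] = C + x = 0.05 + 7.5862e-03 = 5.7586e-02 M. pH = -log(5.7586e-02) = 1.24.

pH = 1.24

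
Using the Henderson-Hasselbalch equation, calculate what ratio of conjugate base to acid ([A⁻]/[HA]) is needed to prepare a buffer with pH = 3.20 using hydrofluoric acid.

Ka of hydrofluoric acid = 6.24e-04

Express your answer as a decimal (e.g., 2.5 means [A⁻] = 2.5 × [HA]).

pKa = -log(6.24e-04) = 3.2048. pH = pKa + log([A⁻]/[HA]), so log([A⁻]/[HA]) = pH − pKa = 3.20 − 3.2048 = -0.0048. [A⁻]/[HA] = 10^(-0.0048) = 0.989

[A⁻]/[HA] = 0.989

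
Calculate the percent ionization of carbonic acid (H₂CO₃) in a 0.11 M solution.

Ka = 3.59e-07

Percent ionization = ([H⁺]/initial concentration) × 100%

Using Ka equilibrium: x² + Ka×x - Ka×C = 0. Solving: [H⁺] = 1.9854e-04. Percent = (1.9854e-04/0.11) × 100

Percent ionization = 0.18%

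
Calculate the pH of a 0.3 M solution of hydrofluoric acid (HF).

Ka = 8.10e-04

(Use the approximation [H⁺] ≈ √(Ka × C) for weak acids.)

[H⁺] = √(Ka × C) = √(8.10e-04 × 0.3) = 1.5588e-02. pH = -log(1.5588e-02)

pH = 1.81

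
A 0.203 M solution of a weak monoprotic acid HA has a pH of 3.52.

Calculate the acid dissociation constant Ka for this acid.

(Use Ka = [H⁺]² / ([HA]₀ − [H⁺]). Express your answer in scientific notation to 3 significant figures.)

[H⁺] = 10^(−pH) = 10^(−3.52) = 3.020e-04 M. For HA ⇌ H⁺ + A⁻, Ka = [H⁺][A⁻]/[HA] = [H⁺]² / ([HA]₀ − [H⁺]) = (3.020e-04)² / (0.203 − 3.020e-04) = 4.50e-07.

K_a = 4.50e-07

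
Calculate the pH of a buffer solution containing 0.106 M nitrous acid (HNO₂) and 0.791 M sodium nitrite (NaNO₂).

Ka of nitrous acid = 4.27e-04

pKa = -log(4.27e-04) = 3.37. pH = pKa + log([A⁻]/[HA]) = 3.37 + log(0.791/0.106)

pH = 4.24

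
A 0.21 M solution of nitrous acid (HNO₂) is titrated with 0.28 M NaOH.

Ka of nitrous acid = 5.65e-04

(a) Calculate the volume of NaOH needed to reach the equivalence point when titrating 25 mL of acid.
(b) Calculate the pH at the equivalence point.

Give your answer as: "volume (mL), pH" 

moles acid = 0.21 × 25/1000 = 0.00525 mol; V_base = moles/0.28 × 1000 = 18.8 mL. At equivalence only the conjugate base is present: [A⁻] = 0.00525/0.044 = 1.2000e-01 M. Kb = Kw/Ka = 1.77e-11; [OH⁻] = √(Kb × [A⁻]) = 1.4574e-06; pOH = 5.84; pH = 14 - pOH = 8.16.

V = 18.8 mL, pH = 8.16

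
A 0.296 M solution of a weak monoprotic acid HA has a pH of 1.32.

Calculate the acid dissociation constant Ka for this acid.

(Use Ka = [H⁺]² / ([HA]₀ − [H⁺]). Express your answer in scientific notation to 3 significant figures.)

[H⁺] = 10^(−pH) = 10^(−1.32) = 4.786e-02 M. For HA ⇌ H⁺ + A⁻, Ka = [H⁺][A⁻]/[HA] = [H⁺]² / ([HA]₀ − [H⁺]) = (4.786e-02)² / (0.296 − 4.786e-02) = 9.23e-03.

K_a = 9.23e-03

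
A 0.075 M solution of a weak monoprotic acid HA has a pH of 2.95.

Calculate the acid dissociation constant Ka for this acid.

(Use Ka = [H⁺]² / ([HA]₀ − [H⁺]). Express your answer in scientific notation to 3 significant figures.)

[H⁺] = 10^(−pH) = 10^(−2.95) = 1.122e-03 M. For HA ⇌ H⁺ + A⁻, Ka = [H⁺][A⁻]/[HA] = [H⁺]² / ([HA]₀ − [H⁺]) = (1.122e-03)² / (0.075 − 1.122e-03) = 1.70e-05.

K_a = 1.70e-05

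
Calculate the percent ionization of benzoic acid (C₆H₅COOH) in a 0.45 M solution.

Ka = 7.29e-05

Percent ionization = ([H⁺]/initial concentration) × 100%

Using Ka equilibrium: x² + Ka×x - Ka×C = 0. Solving: [H⁺] = 5.6912e-03. Percent = (5.6912e-03/0.45) × 100

Percent ionization = 1.26%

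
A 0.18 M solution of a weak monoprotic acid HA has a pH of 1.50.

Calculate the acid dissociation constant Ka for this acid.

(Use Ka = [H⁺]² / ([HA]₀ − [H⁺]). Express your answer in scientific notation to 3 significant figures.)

[H⁺] = 10^(−pH) = 10^(−1.50) = 3.162e-02 M. For HA ⇌ H⁺ + A⁻, Ka = [H⁺][A⁻]/[HA] = [H⁺]² / ([HA]₀ − [H⁺]) = (3.162e-02)² / (0.18 − 3.162e-02) = 6.74e-03.

K_a = 6.74e-03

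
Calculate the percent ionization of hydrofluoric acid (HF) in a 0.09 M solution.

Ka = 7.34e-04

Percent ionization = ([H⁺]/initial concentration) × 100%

Using Ka equilibrium: x² + Ka×x - Ka×C = 0. Solving: [H⁺] = 7.7690e-03. Percent = (7.7690e-03/0.09) × 100

Percent ionization = 8.63%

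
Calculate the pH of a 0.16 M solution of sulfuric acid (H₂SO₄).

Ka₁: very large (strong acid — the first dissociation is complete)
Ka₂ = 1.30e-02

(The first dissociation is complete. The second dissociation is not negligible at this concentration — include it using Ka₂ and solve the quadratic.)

First dissociation is complete: [H⁺]₀ = [HSO₄⁻]₀ = C = 0.16 M. Second dissociation HSO₄⁻ ⇌ H⁺ + SO₄²⁻: let x = [SO₄²⁻]. Ka₂ = (C + x)·x / (C − x) = 1.30e-02 → x² + (C + Ka₂)·x − Ka₂·C = 0 → x² + 0.17300·x − 2.080e-03 = 0. x = (−0.17300 + √(0.17300² + 4 × 2.080e-03)) / 2 = 1.1287e-02 M. [H⁺] = C + x = 0.16 + 1.1287e-02 = 1.7129e-01 M. pH = -log(1.7129e-01) = 0.77.

pH = 0.77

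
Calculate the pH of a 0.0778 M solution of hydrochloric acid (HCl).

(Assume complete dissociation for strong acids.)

[H⁺] = 0.0778 M for strong acid. pH = -log[H⁺] = -log(0.0778)

pH = 1.11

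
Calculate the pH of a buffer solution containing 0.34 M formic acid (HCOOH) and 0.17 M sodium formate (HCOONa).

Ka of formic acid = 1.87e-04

pKa = -log(1.87e-04) = 3.73. pH = pKa + log([A⁻]/[HA]) = 3.73 + log(0.17/0.34)

pH = 3.43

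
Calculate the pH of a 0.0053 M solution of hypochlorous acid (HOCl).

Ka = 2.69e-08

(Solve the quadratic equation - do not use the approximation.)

x² + Ka×x - Ka×C = 0. Using quadratic formula: [H⁺] = 1.1927e-05

pH = 4.92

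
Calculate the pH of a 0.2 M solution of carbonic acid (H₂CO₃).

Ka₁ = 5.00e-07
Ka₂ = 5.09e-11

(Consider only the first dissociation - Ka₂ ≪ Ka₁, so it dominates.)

First dissociation dominates. From Ka₁ = [H⁺][HA⁻]/[H₂A], x² + Ka₁·x − Ka₁·C = 0 with C = 0.2 M and Ka₁ = 5.00e-07. Solving: [H⁺] = (−Ka₁ + √(Ka₁² + 4·Ka₁·C)) / 2 = 3.1598e-04 M. pH = -log(3.1598e-04) = 3.50.

pH = 3.50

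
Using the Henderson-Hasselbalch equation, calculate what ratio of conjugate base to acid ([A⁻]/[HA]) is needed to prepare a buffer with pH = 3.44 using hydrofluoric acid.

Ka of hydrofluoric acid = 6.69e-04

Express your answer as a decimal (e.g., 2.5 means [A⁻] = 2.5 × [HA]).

pKa = -log(6.69e-04) = 3.1746. pH = pKa + log([A⁻]/[HA]), so log([A⁻]/[HA]) = pH − pKa = 3.44 − 3.1746 = 0.2654. [A⁻]/[HA] = 10^(0.2654) = 1.84

[A⁻]/[HA] = 1.84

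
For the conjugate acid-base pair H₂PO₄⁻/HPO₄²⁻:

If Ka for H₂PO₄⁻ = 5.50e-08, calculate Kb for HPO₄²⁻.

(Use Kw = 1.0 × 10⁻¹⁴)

For a conjugate pair Ka × Kb = Kw, so Kb = Kw/Ka = 1.0 × 10⁻¹⁴ / 5.50e-08 = 1.82e-07.

K_b = 1.82e-07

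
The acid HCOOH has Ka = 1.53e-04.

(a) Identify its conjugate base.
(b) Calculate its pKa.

(a) The conjugate base is formed by removing one H⁺ from HCOOH, giving HCOO⁻. (b) pKa = -log(Ka) = -log(1.53e-04) = 3.82.

Conjugate base: HCOO⁻; pK_a = 3.82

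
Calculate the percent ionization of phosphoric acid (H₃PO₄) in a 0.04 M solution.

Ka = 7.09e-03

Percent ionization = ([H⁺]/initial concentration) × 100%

Using Ka equilibrium: x² + Ka×x - Ka×C = 0. Solving: [H⁺] = 1.3665e-02. Percent = (1.3665e-02/0.04) × 100

Percent ionization = 34.2%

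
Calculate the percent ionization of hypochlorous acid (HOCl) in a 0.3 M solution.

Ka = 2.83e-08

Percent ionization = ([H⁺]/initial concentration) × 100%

Using Ka equilibrium: x² + Ka×x - Ka×C = 0. Solving: [H⁺] = 9.2127e-05. Percent = (9.2127e-05/0.3) × 100

Percent ionization = 0.0307%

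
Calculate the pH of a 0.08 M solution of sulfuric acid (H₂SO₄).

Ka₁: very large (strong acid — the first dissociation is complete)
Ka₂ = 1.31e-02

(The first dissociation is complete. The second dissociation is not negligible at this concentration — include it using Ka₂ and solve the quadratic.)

First dissociation is complete: [H⁺]₀ = [HSO₄⁻]₀ = C = 0.08 M. Second dissociation HSO₄⁻ ⇌ H⁺ + SO₄²⁻: let x = [SO₄²⁻]. Ka₂ = (C + x)·x / (C − x) = 1.31e-02 → x² + (C + Ka₂)·x − Ka₂·C = 0 → x² + 0.09310·x − 1.048e-03 = 0. x = (−0.09310 + √(0.09310² + 4 × 1.048e-03)) / 2 = 1.0150e-02 M. [H⁺] = C + x = 0.08 + 1.0150e-02 = 9.0150e-02 M. pH = -log(9.0150e-02) = 1.05.

pH = 1.05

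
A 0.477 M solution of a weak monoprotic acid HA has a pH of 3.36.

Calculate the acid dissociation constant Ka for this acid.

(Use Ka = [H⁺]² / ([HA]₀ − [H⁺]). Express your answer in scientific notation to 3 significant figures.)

[H⁺] = 10^(−pH) = 10^(−3.36) = 4.365e-04 M. For HA ⇌ H⁺ + A⁻, Ka = [H⁺][A⁻]/[HA] = [H⁺]² / ([HA]₀ − [H⁺]) = (4.365e-04)² / (0.477 − 4.365e-04) = 4.00e-07.

K_a = 4.00e-07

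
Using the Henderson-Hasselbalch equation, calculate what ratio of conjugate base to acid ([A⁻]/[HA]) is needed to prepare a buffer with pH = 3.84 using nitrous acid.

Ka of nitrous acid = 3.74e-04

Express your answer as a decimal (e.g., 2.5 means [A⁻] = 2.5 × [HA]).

pKa = -log(3.74e-04) = 3.4271. pH = pKa + log([A⁻]/[HA]), so log([A⁻]/[HA]) = pH − pKa = 3.84 − 3.4271 = 0.4129. [A⁻]/[HA] = 10^(0.4129) = 2.59

[A⁻]/[HA] = 2.59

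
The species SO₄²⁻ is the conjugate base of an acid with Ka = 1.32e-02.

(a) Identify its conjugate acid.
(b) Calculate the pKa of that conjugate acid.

(a) The conjugate acid is formed by adding one H⁺ to SO₄²⁻, giving HSO₄⁻. (b) pKa = -log(Ka) = -log(1.32e-02) = 1.88.

Conjugate acid: HSO₄⁻; pK_a = 1.88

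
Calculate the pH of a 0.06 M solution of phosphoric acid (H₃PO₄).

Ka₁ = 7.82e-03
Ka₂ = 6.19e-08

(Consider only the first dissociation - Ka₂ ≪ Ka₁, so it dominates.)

First dissociation dominates. From Ka₁ = [H⁺][HA⁻]/[H₂A], x² + Ka₁·x − Ka₁·C = 0 with C = 0.06 M and Ka₁ = 7.82e-03. Solving: [H⁺] = (−Ka₁ + √(Ka₁² + 4·Ka₁·C)) / 2 = 1.8101e-02 M. pH = -log(1.8101e-02) = 1.74.

pH = 1.74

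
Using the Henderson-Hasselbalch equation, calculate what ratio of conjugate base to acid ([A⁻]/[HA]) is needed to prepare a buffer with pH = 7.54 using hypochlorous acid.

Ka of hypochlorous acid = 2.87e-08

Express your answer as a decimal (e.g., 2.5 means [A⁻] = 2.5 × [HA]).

pKa = -log(2.87e-08) = 7.5421. pH = pKa + log([A⁻]/[HA]), so log([A⁻]/[HA]) = pH − pKa = 7.54 − 7.5421 = -0.0021. [A⁻]/[HA] = 10^(-0.0021) = 0.995

[A⁻]/[HA] = 0.995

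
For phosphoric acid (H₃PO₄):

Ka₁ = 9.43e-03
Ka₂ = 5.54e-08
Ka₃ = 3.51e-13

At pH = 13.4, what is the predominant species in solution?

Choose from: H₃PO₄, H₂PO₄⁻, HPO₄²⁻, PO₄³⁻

pKa₁ = 2.03, pKa₂ = 7.26, pKa₃ = 12.45. For a polyprotic acid the predominant species crosses at each pKa: below pKa_n the protonated form dominates, above it the deprotonated form does. At pH = 13.4, the predominant species is PO₄³⁻.

PO₄³⁻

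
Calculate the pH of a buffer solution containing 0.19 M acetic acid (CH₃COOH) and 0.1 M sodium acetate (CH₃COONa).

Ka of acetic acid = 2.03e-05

pKa = -log(2.03e-05) = 4.69. pH = pKa + log([A⁻]/[HA]) = 4.69 + log(0.1/0.19)

pH = 4.41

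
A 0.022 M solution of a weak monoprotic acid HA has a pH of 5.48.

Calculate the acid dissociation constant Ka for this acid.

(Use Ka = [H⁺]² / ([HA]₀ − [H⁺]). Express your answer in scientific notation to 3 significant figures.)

[H⁺] = 10^(−pH) = 10^(−5.48) = 3.311e-06 M. For HA ⇌ H⁺ + A⁻, Ka = [H⁺][A⁻]/[HA] = [H⁺]² / ([HA]₀ − [H⁺]) = (3.311e-06)² / (0.022 − 3.311e-06) = 4.98e-10.

K_a = 4.98e-10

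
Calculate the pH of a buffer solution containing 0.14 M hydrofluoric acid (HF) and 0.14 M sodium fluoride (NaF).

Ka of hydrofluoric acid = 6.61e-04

pKa = -log(6.61e-04) = 3.18. pH = pKa + log([A⁻]/[HA]) = 3.18 + log(0.14/0.14)

pH = 3.18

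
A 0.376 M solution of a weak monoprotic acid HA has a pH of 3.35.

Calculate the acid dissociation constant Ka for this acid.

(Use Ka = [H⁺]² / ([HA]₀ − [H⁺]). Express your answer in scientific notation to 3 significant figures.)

[H⁺] = 10^(−pH) = 10^(−3.35) = 4.467e-04 M. For HA ⇌ H⁺ + A⁻, Ka = [H⁺][A⁻]/[HA] = [H⁺]² / ([HA]₀ − [H⁺]) = (4.467e-04)² / (0.376 − 4.467e-04) = 5.31e-07.

K_a = 5.31e-07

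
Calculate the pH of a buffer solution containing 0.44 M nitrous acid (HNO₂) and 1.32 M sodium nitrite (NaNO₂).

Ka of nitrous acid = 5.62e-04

pKa = -log(5.62e-04) = 3.25. pH = pKa + log([A⁻]/[HA]) = 3.25 + log(1.32/0.44)

pH = 3.73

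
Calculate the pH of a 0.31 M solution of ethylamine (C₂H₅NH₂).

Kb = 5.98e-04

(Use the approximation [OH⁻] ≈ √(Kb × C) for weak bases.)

[OH⁻] = √(Kb × C) = √(5.98e-04 × 0.31) = 1.3615e-02. pOH = 1.87, pH = 14 - pOH

pH = 12.13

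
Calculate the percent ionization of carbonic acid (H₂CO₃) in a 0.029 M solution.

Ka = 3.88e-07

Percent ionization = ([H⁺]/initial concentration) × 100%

Using Ka equilibrium: x² + Ka×x - Ka×C = 0. Solving: [H⁺] = 1.0588e-04. Percent = (1.0588e-04/0.029) × 100

Percent ionization = 0.365%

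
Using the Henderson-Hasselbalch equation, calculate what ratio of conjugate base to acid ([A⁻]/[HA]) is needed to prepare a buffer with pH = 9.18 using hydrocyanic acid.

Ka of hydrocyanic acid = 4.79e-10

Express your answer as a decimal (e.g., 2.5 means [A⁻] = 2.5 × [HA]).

pKa = -log(4.79e-10) = 9.3197. pH = pKa + log([A⁻]/[HA]), so log([A⁻]/[HA]) = pH − pKa = 9.18 − 9.3197 = -0.1397. [A⁻]/[HA] = 10^(-0.1397) = 0.725

[A⁻]/[HA] = 0.725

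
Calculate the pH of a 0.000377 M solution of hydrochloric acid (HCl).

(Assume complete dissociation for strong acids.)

[H⁺] = 0.000377 M for strong acid. pH = -log[H⁺] = -log(0.000377)

pH = 3.42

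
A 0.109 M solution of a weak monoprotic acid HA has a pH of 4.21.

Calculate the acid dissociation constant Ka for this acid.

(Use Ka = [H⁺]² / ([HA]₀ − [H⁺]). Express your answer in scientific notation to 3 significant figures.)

[H⁺] = 10^(−pH) = 10^(−4.21) = 6.166e-05 M. For HA ⇌ H⁺ + A⁻, Ka = [H⁺][A⁻]/[HA] = [H⁺]² / ([HA]₀ − [H⁺]) = (6.166e-05)² / (0.109 − 6.166e-05) = 3.49e-08.

K_a = 3.49e-08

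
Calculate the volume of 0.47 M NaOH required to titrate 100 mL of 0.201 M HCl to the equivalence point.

At equivalence: moles acid = moles base. moles HCl = 0.201 × 100/1000 = 0.0201 mol. V_base = moles / 0.47 × 1000 = 42.8 mL.

V_{base} = 42.8 mL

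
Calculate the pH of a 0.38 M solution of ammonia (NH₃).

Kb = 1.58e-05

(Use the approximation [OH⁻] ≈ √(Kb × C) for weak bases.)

[OH⁻] = √(Kb × C) = √(1.58e-05 × 0.38) = 2.4503e-03. pOH = 2.61, pH = 14 - pOH

pH = 11.39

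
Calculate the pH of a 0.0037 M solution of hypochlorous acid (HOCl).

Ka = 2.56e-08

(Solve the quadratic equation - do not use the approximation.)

x² + Ka×x - Ka×C = 0. Using quadratic formula: [H⁺] = 9.7196e-06

pH = 5.01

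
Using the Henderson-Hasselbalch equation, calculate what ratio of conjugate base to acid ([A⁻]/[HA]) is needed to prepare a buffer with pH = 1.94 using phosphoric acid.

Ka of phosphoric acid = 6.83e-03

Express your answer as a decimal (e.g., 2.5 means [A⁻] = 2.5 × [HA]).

pKa = -log(6.83e-03) = 2.1656. pH = pKa + log([A⁻]/[HA]), so log([A⁻]/[HA]) = pH − pKa = 1.94 − 2.1656 = -0.2256. [A⁻]/[HA] = 10^(-0.2256) = 0.595

[A⁻]/[HA] = 0.595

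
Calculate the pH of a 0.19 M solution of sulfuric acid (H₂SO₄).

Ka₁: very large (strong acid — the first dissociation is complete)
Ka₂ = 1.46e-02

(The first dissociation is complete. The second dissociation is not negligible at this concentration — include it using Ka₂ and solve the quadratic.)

First dissociation is complete: [H⁺]₀ = [HSO₄⁻]₀ = C = 0.19 M. Second dissociation HSO₄⁻ ⇌ H⁺ + SO₄²⁻: let x = [SO₄²⁻]. Ka₂ = (C + x)·x / (C − x) = 1.46e-02 → x² + (C + Ka₂)·x − Ka₂·C = 0 → x² + 0.20460·x − 2.774e-03 = 0. x = (−0.20460 + √(0.20460² + 4 × 2.774e-03)) / 2 = 1.2762e-02 M. [H⁺] = C + x = 0.19 + 1.2762e-02 = 2.0276e-01 M. pH = -log(2.0276e-01) = 0.69.

pH = 0.69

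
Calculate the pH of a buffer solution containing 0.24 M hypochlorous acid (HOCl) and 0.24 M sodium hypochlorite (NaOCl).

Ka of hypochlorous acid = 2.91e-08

pKa = -log(2.91e-08) = 7.54. pH = pKa + log([A⁻]/[HA]) = 7.54 + log(0.24/0.24)

pH = 7.54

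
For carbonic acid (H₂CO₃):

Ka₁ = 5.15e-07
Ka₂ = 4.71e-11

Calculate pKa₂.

pKa₂ = -log(Ka₂) = -log(4.71e-11) = 10.33.

pK_{a2} = 10.33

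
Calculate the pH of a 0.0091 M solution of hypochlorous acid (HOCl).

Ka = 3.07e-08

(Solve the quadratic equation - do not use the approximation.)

x² + Ka×x - Ka×C = 0. Using quadratic formula: [H⁺] = 1.6699e-05

pH = 4.78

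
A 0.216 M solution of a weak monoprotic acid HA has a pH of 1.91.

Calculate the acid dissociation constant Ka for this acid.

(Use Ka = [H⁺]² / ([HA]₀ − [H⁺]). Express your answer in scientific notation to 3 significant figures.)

[H⁺] = 10^(−pH) = 10^(−1.91) = 1.230e-02 M. For HA ⇌ H⁺ + A⁻, Ka = [H⁺][A⁻]/[HA] = [H⁺]² / ([HA]₀ − [H⁺]) = (1.230e-02)² / (0.216 − 1.230e-02) = 7.43e-04.

K_a = 7.43e-04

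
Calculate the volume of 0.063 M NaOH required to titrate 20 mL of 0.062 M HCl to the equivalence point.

At equivalence: moles acid = moles base. moles HCl = 0.062 × 20/1000 = 0.00124 mol. V_base = moles / 0.063 × 1000 = 19.7 mL.

V_{base} = 19.7 mL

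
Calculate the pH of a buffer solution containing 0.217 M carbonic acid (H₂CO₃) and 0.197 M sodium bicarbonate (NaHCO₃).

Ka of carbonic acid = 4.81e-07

pKa = -log(4.81e-07) = 6.32. pH = pKa + log([A⁻]/[HA]) = 6.32 + log(0.197/0.217)

pH = 6.28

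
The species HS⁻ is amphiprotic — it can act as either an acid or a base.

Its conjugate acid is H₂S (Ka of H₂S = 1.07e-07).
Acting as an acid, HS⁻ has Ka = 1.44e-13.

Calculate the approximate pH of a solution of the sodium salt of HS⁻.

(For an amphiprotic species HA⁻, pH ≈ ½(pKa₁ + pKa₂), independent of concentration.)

pKa₁ = -log(1.07e-07) = 6.97; pKa₂ = -log(1.44e-13) = 12.84. For an amphiprotic species, pH ≈ ½(pKa₁ + pKa₂) = ½(6.97 + 12.84) = 9.91.

pH = 9.91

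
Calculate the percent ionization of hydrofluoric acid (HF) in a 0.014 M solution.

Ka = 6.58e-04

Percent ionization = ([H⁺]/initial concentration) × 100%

Using Ka equilibrium: x² + Ka×x - Ka×C = 0. Solving: [H⁺] = 2.7239e-03. Percent = (2.7239e-03/0.014) × 100

Percent ionization = 19.5%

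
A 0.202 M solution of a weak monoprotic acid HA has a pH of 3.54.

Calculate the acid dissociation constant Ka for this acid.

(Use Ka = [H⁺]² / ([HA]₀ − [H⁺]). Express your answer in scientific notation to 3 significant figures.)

[H⁺] = 10^(−pH) = 10^(−3.54) = 2.884e-04 M. For HA ⇌ H⁺ + A⁻, Ka = [H⁺][A⁻]/[HA] = [H⁺]² / ([HA]₀ − [H⁺]) = (2.884e-04)² / (0.202 − 2.884e-04) = 4.12e-07.

K_a = 4.12e-07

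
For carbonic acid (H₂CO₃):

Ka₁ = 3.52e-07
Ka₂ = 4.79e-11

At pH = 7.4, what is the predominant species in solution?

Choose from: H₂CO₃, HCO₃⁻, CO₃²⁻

pKa₁ = 6.45, pKa₂ = 10.32. For a polyprotic acid the predominant species crosses at each pKa: below pKa_n the protonated form dominates, above it the deprotonated form does. At pH = 7.4, the predominant species is HCO₃⁻.

HCO₃⁻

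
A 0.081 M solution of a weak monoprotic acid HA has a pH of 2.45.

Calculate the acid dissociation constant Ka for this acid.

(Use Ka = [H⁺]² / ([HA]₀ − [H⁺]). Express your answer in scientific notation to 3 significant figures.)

[H⁺] = 10^(−pH) = 10^(−2.45) = 3.548e-03 M. For HA ⇌ H⁺ + A⁻, Ka = [H⁺][A⁻]/[HA] = [H⁺]² / ([HA]₀ − [H⁺]) = (3.548e-03)² / (0.081 − 3.548e-03) = 1.63e-04.

K_a = 1.63e-04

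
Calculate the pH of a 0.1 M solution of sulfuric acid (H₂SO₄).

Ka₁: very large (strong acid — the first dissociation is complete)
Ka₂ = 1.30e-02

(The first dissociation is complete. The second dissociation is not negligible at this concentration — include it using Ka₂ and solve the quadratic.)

First dissociation is complete: [H⁺]₀ = [HSO₄⁻]₀ = C = 0.1 M. Second dissociation HSO₄⁻ ⇌ H⁺ + SO₄²⁻: let x = [SO₄²⁻]. Ka₂ = (C + x)·x / (C − x) = 1.30e-02 → x² + (C + Ka₂)·x − Ka₂·C = 0 → x² + 0.11300·x − 1.300e-03 = 0. x = (−0.11300 + √(0.11300² + 4 × 1.300e-03)) / 2 = 1.0524e-02 M. [H⁺] = C + x = 0.1 + 1.0524e-02 = 1.1052e-01 M. pH = -log(1.1052e-01) = 0.96.

pH = 0.96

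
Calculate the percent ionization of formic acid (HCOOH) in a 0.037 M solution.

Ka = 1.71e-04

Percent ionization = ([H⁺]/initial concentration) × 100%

Using Ka equilibrium: x² + Ka×x - Ka×C = 0. Solving: [H⁺] = 2.4313e-03. Percent = (2.4313e-03/0.037) × 100

Percent ionization = 6.57%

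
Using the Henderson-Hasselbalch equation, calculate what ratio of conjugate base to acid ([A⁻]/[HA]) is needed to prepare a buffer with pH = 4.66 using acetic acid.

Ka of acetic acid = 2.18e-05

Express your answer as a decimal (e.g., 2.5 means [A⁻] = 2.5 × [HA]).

pKa = -log(2.18e-05) = 4.6615. pH = pKa + log([A⁻]/[HA]), so log([A⁻]/[HA]) = pH − pKa = 4.66 − 4.6615 = -0.0015. [A⁻]/[HA] = 10^(-0.0015) = 0.996

[A⁻]/[HA] = 0.996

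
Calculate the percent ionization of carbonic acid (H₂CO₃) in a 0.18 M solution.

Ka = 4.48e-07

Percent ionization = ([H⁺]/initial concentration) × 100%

Using Ka equilibrium: x² + Ka×x - Ka×C = 0. Solving: [H⁺] = 2.8375e-04. Percent = (2.8375e-04/0.18) × 100

Percent ionization = 0.158%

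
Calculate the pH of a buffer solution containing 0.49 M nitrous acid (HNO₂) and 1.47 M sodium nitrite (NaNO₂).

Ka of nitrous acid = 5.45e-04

pKa = -log(5.45e-04) = 3.26. pH = pKa + log([A⁻]/[HA]) = 3.26 + log(1.47/0.49)

pH = 3.74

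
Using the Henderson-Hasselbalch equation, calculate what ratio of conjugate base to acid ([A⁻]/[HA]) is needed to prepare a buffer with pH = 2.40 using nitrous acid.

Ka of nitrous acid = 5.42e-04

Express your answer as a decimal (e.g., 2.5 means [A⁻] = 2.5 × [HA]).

pKa = -log(5.42e-04) = 3.2660. pH = pKa + log([A⁻]/[HA]), so log([A⁻]/[HA]) = pH − pKa = 2.40 − 3.2660 = -0.8660. [A⁻]/[HA] = 10^(-0.8660) = 0.136

[A⁻]/[HA] = 0.136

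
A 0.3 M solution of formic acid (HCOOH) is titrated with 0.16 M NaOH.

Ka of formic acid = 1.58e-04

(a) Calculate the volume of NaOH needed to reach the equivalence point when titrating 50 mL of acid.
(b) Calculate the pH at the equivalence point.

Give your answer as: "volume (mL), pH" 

moles acid = 0.3 × 50/1000 = 0.015 mol; V_base = moles/0.16 × 1000 = 93.8 mL. At equivalence only the conjugate base is present: [A⁻] = 0.015/0.144 = 1.0435e-01 M. Kb = Kw/Ka = 6.33e-11; [OH⁻] = √(Kb × [A⁻]) = 2.5699e-06; pOH = 5.59; pH = 14 - pOH = 8.41.

V = 93.8 mL, pH = 8.41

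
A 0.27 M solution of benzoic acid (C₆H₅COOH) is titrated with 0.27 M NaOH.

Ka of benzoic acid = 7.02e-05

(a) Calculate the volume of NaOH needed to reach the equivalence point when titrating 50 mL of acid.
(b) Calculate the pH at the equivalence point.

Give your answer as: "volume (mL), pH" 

moles acid = 0.27 × 50/1000 = 0.0135 mol; V_base = moles/0.27 × 1000 = 50.0 mL. At equivalence only the conjugate base is present: [A⁻] = 0.0135/0.100 = 1.3500e-01 M. Kb = Kw/Ka = 1.42e-10; [OH⁻] = √(Kb × [A⁻]) = 4.3853e-06; pOH = 5.36; pH = 14 - pOH = 8.64.

V = 50.0 mL, pH = 8.64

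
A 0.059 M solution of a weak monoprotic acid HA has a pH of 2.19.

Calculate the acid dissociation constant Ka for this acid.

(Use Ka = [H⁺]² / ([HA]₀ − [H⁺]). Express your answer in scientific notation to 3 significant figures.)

[H⁺] = 10^(−pH) = 10^(−2.19) = 6.457e-03 M. For HA ⇌ H⁺ + A⁻, Ka = [H⁺][A⁻]/[HA] = [H⁺]² / ([HA]₀ − [H⁺]) = (6.457e-03)² / (0.059 − 6.457e-03) = 7.93e-04.

K_a = 7.93e-04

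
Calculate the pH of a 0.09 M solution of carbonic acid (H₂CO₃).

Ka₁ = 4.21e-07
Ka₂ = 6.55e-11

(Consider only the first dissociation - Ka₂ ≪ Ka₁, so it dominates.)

First dissociation dominates. From Ka₁ = [H⁺][HA⁻]/[H₂A], x² + Ka₁·x − Ka₁·C = 0 with C = 0.09 M and Ka₁ = 4.21e-07. Solving: [H⁺] = (−Ka₁ + √(Ka₁² + 4·Ka₁·C)) / 2 = 1.9444e-04 M. pH = -log(1.9444e-04) = 3.71.

pH = 3.71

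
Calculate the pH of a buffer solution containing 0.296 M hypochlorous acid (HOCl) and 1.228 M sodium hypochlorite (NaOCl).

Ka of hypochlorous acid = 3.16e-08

pKa = -log(3.16e-08) = 7.50. pH = pKa + log([A⁻]/[HA]) = 7.50 + log(1.228/0.296)

pH = 8.12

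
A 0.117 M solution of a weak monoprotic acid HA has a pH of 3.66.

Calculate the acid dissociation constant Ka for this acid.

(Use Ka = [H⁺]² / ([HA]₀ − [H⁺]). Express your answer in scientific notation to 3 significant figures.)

[H⁺] = 10^(−pH) = 10^(−3.66) = 2.188e-04 M. For HA ⇌ H⁺ + A⁻, Ka = [H⁺][A⁻]/[HA] = [H⁺]² / ([HA]₀ − [H⁺]) = (2.188e-04)² / (0.117 − 2.188e-04) = 4.10e-07.

K_a = 4.10e-07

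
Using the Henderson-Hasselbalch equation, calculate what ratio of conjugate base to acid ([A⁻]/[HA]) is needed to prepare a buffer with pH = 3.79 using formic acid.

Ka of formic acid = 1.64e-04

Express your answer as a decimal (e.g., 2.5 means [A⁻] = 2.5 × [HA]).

pKa = -log(1.64e-04) = 3.7852. pH = pKa + log([A⁻]/[HA]), so log([A⁻]/[HA]) = pH − pKa = 3.79 − 3.7852 = 0.0048. [A⁻]/[HA] = 10^(0.0048) = 1.01

[A⁻]/[HA] = 1.01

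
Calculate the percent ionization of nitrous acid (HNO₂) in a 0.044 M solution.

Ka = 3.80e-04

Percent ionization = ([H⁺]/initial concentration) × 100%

Using Ka equilibrium: x² + Ka×x - Ka×C = 0. Solving: [H⁺] = 3.9034e-03. Percent = (3.9034e-03/0.044) × 100

Percent ionization = 8.87%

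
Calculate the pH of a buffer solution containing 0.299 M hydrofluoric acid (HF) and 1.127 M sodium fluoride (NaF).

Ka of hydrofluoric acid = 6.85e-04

pKa = -log(6.85e-04) = 3.16. pH = pKa + log([A⁻]/[HA]) = 3.16 + log(1.127/0.299)

pH = 3.74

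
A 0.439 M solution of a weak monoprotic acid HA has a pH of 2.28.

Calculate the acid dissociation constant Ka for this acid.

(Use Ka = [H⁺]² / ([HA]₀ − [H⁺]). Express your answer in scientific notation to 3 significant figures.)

[H⁺] = 10^(−pH) = 10^(−2.28) = 5.248e-03 M. For HA ⇌ H⁺ + A⁻, Ka = [H⁺][A⁻]/[HA] = [H⁺]² / ([HA]₀ − [H⁺]) = (5.248e-03)² / (0.439 − 5.248e-03) = 6.35e-05.

K_a = 6.35e-05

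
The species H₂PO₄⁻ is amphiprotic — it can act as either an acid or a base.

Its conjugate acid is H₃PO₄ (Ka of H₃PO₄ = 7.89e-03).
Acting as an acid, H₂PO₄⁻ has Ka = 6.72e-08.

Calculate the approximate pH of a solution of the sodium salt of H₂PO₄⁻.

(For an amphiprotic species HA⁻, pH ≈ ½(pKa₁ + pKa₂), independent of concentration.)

pKa₁ = -log(7.89e-03) = 2.10; pKa₂ = -log(6.72e-08) = 7.17. For an amphiprotic species, pH ≈ ½(pKa₁ + pKa₂) = ½(2.10 + 7.17) = 4.64.

pH = 4.64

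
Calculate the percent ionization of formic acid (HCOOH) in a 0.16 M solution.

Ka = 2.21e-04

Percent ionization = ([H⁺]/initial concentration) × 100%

Using Ka equilibrium: x² + Ka×x - Ka×C = 0. Solving: [H⁺] = 5.8370e-03. Percent = (5.8370e-03/0.16) × 100

Percent ionization = 3.65%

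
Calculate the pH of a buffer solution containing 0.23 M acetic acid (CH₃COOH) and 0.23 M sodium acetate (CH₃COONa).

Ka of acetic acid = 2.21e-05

pKa = -log(2.21e-05) = 4.66. pH = pKa + log([A⁻]/[HA]) = 4.66 + log(0.23/0.23)

pH = 4.66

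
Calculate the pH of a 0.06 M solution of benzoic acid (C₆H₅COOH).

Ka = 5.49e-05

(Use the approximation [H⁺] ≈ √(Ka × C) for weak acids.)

[H⁺] = √(Ka × C) = √(5.49e-05 × 0.06) = 1.8149e-03. pH = -log(1.8149e-03)

pH = 2.74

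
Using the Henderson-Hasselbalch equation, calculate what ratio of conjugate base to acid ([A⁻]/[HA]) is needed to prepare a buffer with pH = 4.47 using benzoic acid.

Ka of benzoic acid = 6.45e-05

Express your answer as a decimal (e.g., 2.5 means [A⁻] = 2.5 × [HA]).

pKa = -log(6.45e-05) = 4.1904. pH = pKa + log([A⁻]/[HA]), so log([A⁻]/[HA]) = pH − pKa = 4.47 − 4.1904 = 0.2796. [A⁻]/[HA] = 10^(0.2796) = 1.90

[A⁻]/[HA] = 1.90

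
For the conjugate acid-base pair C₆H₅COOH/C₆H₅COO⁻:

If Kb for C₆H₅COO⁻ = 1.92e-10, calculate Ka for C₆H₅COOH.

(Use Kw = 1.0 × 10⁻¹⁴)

For a conjugate pair Ka × Kb = Kw, so Ka = Kw/Kb = 1.0 × 10⁻¹⁴ / 1.92e-10 = 5.21e-05.

K_a = 5.21e-05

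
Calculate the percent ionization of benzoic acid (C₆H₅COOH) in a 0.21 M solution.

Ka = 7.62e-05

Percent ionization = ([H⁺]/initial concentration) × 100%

Using Ka equilibrium: x² + Ka×x - Ka×C = 0. Solving: [H⁺] = 3.9623e-03. Percent = (3.9623e-03/0.21) × 100

Percent ionization = 1.89%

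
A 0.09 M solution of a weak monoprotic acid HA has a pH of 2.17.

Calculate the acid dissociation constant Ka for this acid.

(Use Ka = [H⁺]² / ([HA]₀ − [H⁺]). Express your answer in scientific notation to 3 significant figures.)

[H⁺] = 10^(−pH) = 10^(−2.17) = 6.761e-03 M. For HA ⇌ H⁺ + A⁻, Ka = [H⁺][A⁻]/[HA] = [H⁺]² / ([HA]₀ − [H⁺]) = (6.761e-03)² / (0.09 − 6.761e-03) = 5.49e-04.

K_a = 5.49e-04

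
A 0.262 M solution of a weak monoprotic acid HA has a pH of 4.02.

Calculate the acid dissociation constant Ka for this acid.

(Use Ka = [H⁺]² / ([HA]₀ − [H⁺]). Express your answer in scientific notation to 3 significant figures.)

[H⁺] = 10^(−pH) = 10^(−4.02) = 9.550e-05 M. For HA ⇌ H⁺ + A⁻, Ka = [H⁺][A⁻]/[HA] = [H⁺]² / ([HA]₀ − [H⁺]) = (9.550e-05)² / (0.262 − 9.550e-05) = 3.48e-08.

K_a = 3.48e-08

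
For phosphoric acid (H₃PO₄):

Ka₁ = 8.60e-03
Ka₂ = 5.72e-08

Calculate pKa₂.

pKa₂ = -log(Ka₂) = -log(5.72e-08) = 7.24.

pK_{a2} = 7.24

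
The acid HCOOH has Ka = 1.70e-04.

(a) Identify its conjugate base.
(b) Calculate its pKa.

(a) The conjugate base is formed by removing one H⁺ from HCOOH, giving HCOO⁻. (b) pKa = -log(Ka) = -log(1.70e-04) = 3.77.

Conjugate base: HCOO⁻; pK_a = 3.77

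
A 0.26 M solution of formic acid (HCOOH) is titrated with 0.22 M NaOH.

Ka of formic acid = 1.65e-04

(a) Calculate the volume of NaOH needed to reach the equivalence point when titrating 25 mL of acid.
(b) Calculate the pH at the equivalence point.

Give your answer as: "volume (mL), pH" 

moles acid = 0.26 × 25/1000 = 0.0065 mol; V_base = moles/0.22 × 1000 = 29.5 mL. At equivalence only the conjugate base is present: [A⁻] = 0.0065/0.055 = 1.1917e-01 M. Kb = Kw/Ka = 6.06e-11; [OH⁻] = √(Kb × [A⁻]) = 2.6874e-06; pOH = 5.57; pH = 14 - pOH = 8.43.

V = 29.5 mL, pH = 8.43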